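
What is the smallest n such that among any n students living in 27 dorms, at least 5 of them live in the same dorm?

There are 27 dorms acting as pigeonholes.
With 27 × 4 = 108 students we could place exactly 4 in each, with no class reaching 5.
One more forces some class to hold 5, so 108 + 1 = 109.

109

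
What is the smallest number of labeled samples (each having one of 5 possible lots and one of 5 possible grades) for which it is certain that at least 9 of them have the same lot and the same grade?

There are 5 × 5 = 25 (lot, grade) combinations acting as pigeonholes.
With 25 × 8 = 200 labeled samples we could place exactly 8 in each, with no (lot, grade) pair reaching 9.
One more forces some (lot, grade) pair to hold 9, so 200 + 1 = 201.

201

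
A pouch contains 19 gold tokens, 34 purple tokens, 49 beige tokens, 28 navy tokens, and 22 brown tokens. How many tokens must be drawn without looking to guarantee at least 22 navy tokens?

146

The worst case draws every non-navy token first: 19 + 34 + 49 + 22 = 124.
The next 22 draws are then forced to be navy, giving 124 + 22 = 146.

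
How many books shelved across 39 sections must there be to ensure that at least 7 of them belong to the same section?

235

There are 39 sections acting as pigeonholes.
With 39 × 6 = 234 books we could place exactly 6 in each, with no class reaching 7.
One more forces some class to hold 7, so 234 + 1 = 235.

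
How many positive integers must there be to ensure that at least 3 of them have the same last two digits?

There are 100 possible two-digit endings acting as pigeonholes.
With 100 × 2 = 200 positive integers we could place exactly 2 in each, with no class reaching 3.
One more forces some class to hold 3, so 200 + 1 = 201.

201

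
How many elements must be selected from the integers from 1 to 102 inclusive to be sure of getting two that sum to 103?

Partition {1, …, 102} into 51 pairs: {1,102}, {2,101}, …, {51,52}.
Choosing 51 integers — say the integers 1 through 51 — takes one from each pair and avoids the property.
Choosing 52 forces two into the same pair by pigeonhole, and those sum to 103. So 52.

52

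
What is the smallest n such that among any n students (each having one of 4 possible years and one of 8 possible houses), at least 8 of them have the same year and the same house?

225

There are 4 × 8 = 32 (year, house) combinations acting as pigeonholes.
With 32 × 7 = 224 students we could place exactly 7 in each, with no (year, house) pair reaching 8.
One more forces some (year, house) pair to hold 8, so 224 + 1 = 225.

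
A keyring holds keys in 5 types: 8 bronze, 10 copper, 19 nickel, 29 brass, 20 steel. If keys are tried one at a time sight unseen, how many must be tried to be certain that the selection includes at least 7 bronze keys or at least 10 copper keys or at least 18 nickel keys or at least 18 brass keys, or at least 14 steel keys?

The worst case stops just short of every target: 6 bronze, 9 copper, 17 nickel, 17 brass, 13 steel — 6 + 9 + 17 + 17 + 13 = 62 keys.
One more key must push some type to its target, so 62 + 1 = 63.

63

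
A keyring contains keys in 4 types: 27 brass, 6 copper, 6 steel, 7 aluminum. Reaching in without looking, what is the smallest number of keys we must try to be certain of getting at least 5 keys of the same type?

The worst case takes 4 keys of each type without reaching 5 of any: 4 × 4 = 16.
The next key must bring some type to 5, so 16 + 1 = 17.

17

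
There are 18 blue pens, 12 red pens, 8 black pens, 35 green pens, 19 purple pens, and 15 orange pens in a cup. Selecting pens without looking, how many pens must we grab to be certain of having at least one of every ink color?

The hardest ink color to obtain is black: we could draw every other pen first — 107 − 8 = 99 pens — without a single black one.
The next draw must be black, so 99 + 1 = 100.

100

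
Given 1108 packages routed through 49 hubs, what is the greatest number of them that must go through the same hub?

23

The 1108 packages fall into 49 hubs.
If each of the 49 hubs held at most 22, the total would be at most 49 × 22 = 1078 < 1108, a contradiction.
So at least one holds ⌈1108/49⌉ = 23.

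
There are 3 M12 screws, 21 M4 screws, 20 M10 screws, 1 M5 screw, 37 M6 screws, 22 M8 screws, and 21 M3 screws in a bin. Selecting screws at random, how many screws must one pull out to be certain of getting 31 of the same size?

In the worst case we take at most 30 of each size, but all 3 M12, all 21 M4, all 20 M10, all 1 M5, all 22 M8, and all 21 M3 (fewer than 30), giving 3 + 21 + 20 + 1 + 30 + 22 + 21 = 118.
One more screw then forces some size to 31, so 118 + 1 = 119.

119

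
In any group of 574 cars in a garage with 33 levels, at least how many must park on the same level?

18

The 574 cars fall into 33 levels.
If each of the 33 levels held at most 17, the total would be at most 33 × 17 = 561 < 574, a contradiction.
So at least one holds ⌈574/33⌉ = 18.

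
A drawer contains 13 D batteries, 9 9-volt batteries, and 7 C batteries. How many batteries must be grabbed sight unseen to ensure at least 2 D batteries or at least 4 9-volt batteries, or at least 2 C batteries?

6

The worst case stops just short of every target: 1 D, 3 9-volt, 1 C — 1 + 3 + 1 = 5 batteries.
One more battery must push some type to its target, so 5 + 1 = 6.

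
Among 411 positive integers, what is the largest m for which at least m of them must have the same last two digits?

The 411 positive integers fall into 100 possible two-digit endings.
If each of the 100 possible two-digit endings held at most 4, the total would be at most 100 × 4 = 400 < 411, a contradiction.
So at least one holds ⌈411/100⌉ = 5.

5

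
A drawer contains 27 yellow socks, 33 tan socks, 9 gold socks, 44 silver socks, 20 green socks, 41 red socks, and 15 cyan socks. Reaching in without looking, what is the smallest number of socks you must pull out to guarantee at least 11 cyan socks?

185

The worst case draws every non-cyan sock first: 27 + 33 + 9 + 44 + 20 + 41 = 174.
The next 11 draws are then forced to be cyan, giving 174 + 11 = 185.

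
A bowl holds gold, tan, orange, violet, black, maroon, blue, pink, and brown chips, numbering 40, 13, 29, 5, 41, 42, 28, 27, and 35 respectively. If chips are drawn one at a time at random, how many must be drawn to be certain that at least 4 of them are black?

223

The worst case draws every non-black chip first: 40 + 13 + 29 + 5 + 42 + 28 + 27 + 35 = 219.
The next 4 draws are then forced to be black, giving 219 + 4 = 223.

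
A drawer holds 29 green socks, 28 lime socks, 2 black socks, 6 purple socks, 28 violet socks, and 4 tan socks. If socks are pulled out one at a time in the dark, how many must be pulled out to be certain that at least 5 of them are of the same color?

23

In the worst case we take at most 4 of each color, but all 2 black (fewer than 4), giving 4 + 4 + 2 + 4 + 4 + 4 = 22.
One more sock then forces some color to 5, so 22 + 1 = 23.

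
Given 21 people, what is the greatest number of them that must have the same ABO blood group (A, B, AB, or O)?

If each of the 4 ABO blood groups held at most 5, the total would be at most 4 × 5 = 20 < 21, a contradiction.
So at least one holds ⌈21/4⌉ = 6.

6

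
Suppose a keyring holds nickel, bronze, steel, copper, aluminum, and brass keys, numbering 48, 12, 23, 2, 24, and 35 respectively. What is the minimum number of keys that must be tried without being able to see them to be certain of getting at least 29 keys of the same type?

118

Treat the 6 types as pigeonholes.
In the worst case we take at most 28 of each type, but all 12 bronze, all 23 steel, all 2 copper, and all 24 aluminum (fewer than 28), giving 28 + 12 + 23 + 2 + 24 + 28 = 117.
One more key then forces some type to 29, so 117 + 1 = 118.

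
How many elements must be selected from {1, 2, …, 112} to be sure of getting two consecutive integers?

57

Partition {1, …, 112} into 56 pairs: {1,2}, {3,4}, …, {111,112}.
Choosing 56 integers — say the 56 even numbers 2, 4, …, 112 — takes one from each pair and avoids the property.
Choosing 57 forces two into the same pair by pigeonhole, and those are consecutive. So 57.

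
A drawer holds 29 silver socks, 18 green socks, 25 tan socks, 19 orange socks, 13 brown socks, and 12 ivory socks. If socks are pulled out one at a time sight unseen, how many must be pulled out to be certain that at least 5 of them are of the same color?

25

The worst case takes 4 socks of each color without reaching 5 of any: 6 × 4 = 24.
The next sock must bring some color to 5, so 24 + 1 = 25.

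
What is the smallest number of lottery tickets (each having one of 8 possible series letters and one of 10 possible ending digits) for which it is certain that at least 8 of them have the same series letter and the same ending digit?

561

There are 8 × 10 = 80 (series letter, ending digit) combinations acting as pigeonholes.
With 80 × 7 = 560 lottery tickets we could place exactly 7 in each, with no (series letter, ending digit) pair reaching 8.
One more forces some (series letter, ending digit) pair to hold 8, so 560 + 1 = 561.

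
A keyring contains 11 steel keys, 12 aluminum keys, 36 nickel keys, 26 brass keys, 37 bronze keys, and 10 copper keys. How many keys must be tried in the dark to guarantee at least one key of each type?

The hardest type to obtain is copper: we could draw every other key first — 132 − 10 = 122 keys — without a single copper one.
The next draw must be copper, so 122 + 1 = 123.

123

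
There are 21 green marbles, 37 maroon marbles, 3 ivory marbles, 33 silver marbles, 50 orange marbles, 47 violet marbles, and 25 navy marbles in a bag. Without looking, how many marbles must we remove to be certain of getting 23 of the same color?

Treat the 7 colors as pigeonholes.
In the worst case we take at most 22 of each color, but all 21 green and all 3 ivory (fewer than 22), giving 21 + 22 + 3 + 22 + 22 + 22 + 22 = 134.
One more marble then forces some color to 23, so 134 + 1 = 135.

135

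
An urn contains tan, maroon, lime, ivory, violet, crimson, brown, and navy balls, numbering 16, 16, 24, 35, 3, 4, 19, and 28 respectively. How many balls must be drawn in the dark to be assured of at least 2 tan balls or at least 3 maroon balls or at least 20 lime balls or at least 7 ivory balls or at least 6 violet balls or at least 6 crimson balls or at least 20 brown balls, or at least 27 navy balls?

The worst case stops just short of every target: 1 tan, 2 maroon, 19 lime, 6 ivory, all 3 violet, all 4 crimson, 19 brown, 26 navy — 1 + 2 + 19 + 6 + 3 + 4 + 19 + 26 = 80 balls.
One more ball must push some color to its target, so 80 + 1 = 81.

81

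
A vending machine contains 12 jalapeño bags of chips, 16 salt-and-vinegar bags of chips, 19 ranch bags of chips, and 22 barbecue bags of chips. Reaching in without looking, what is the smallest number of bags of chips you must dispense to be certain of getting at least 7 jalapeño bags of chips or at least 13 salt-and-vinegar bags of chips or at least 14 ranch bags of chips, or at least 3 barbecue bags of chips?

The worst case stops just short of every target: 6 jalapeño, 12 salt-and-vinegar, 13 ranch, 2 barbecue — 6 + 12 + 13 + 2 = 33 bags of chips.
One more bag of chips must push some flavor to its target, so 33 + 1 = 34.

34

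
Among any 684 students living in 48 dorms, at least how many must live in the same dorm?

15

The 684 students fall into 48 dorms.
If each of the 48 dorms held at most 14, the total would be at most 48 × 14 = 672 < 684, a contradiction.
So at least one holds ⌈684/48⌉ = 15.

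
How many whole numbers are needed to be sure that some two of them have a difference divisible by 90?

91

Use the pigeonhole principle on residue classes: two integers differ by a multiple of 90 exactly when they share a remainder mod 90.
There are 90 residue classes mod 90, so 90 integers can all lie in distinct classes.
One more integer must repeat a residue, giving a difference divisible by 90. So n = 90 + 1 = 91.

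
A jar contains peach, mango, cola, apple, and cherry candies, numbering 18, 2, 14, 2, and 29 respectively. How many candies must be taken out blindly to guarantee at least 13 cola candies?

64

The worst case draws every non-cola candy first: 18 + 2 + 2 + 29 = 51.
The next 13 draws are then forced to be cola, giving 51 + 13 = 64.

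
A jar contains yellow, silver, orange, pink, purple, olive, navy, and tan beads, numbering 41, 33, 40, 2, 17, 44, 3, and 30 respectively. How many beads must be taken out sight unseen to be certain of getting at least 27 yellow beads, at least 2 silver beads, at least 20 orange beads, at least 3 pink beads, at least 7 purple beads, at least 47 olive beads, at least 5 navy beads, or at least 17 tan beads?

Each of the 8 colors has its own threshold; avoid all of them simultaneously.
The worst case stops just short of every target: 26 yellow, 1 silver, 19 orange, 2 pink, 6 purple, all 44 olive, all 3 navy, 16 tan — 26 + 1 + 19 + 2 + 6 + 44 + 3 + 16 = 117 beads.
One more bead must push some color to its target, so 117 + 1 = 118.

118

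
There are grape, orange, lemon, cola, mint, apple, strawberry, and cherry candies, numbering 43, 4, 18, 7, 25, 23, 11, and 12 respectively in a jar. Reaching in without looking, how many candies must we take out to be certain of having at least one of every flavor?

140

The hardest flavor to obtain is orange: we could draw every other candy first — 143 − 4 = 139 candies — without a single orange one.
The next draw must be orange, so 139 + 1 = 140.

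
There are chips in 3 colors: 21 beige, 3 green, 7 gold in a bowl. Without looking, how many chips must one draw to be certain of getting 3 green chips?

The worst case draws every non-green chip first: 21 + 7 = 28.
The next 3 draws are then forced to be green, giving 28 + 3 = 31.

31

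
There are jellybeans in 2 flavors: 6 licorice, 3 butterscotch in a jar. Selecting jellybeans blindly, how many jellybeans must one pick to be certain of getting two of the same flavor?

3

Treat the 2 flavors as pigeonholes.
The worst case takes 1 jellybean of each flavor without reaching 2 of any: 2 × 1 = 2.
The next jellybean must bring some flavor to 2, so 2 + 1 = 3.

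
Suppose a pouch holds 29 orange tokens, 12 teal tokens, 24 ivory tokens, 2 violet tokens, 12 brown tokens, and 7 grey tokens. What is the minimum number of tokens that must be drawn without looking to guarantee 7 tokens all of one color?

33

In the worst case we take at most 6 of each color, but all 2 violet (fewer than 6), giving 6 + 6 + 6 + 2 + 6 + 6 = 32.
One more token then forces some color to 7, so 32 + 1 = 33.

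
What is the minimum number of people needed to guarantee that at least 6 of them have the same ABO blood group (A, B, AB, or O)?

21

There are 4 ABO blood groups acting as pigeonholes.
With 4 × 5 = 20 people we could place exactly 5 in each, with no class reaching 6.
One more forces some class to hold 6, so 20 + 1 = 21.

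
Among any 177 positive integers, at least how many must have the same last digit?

The 177 positive integers fall into 10 possible last digits.
If each of the 10 possible last digits held at most 17, the total would be at most 10 × 17 = 170 < 177, a contradiction.
So at least one holds ⌈177/10⌉ = 18.

18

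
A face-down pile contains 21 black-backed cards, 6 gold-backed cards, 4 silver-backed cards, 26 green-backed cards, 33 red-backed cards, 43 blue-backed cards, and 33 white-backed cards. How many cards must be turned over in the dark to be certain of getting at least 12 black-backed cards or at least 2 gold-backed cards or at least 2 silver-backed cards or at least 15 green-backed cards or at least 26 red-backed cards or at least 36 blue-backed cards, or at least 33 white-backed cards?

120

The worst case stops just short of every target: 11 black-backed, 1 gold-backed, 1 silver-backed, 14 green-backed, 25 red-backed, 35 blue-backed, 32 white-backed — 11 + 1 + 1 + 14 + 25 + 35 + 32 = 119 cards.
One more card must push some back color to its target, so 119 + 1 = 120.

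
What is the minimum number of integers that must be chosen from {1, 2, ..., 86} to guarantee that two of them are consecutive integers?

44

Partition {1, …, 86} into 43 pairs: {1,2}, {3,4}, …, {85,86}.
Choosing 43 integers — say the 43 even numbers 2, 4, …, 86 — takes one from each pair and avoids the property.
Choosing 44 forces two into the same pair by pigeonhole, and those are consecutive. So 44.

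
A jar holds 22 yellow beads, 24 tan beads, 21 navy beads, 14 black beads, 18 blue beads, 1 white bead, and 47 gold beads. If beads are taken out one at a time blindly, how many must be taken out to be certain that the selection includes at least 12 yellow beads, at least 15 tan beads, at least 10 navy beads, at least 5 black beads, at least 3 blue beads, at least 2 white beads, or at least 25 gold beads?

66

The worst case stops just short of every target: 11 yellow, 14 tan, 9 navy, 4 black, 2 blue, 1 white, 24 gold — 11 + 14 + 9 + 4 + 2 + 1 + 24 = 65 beads.
One more bead must push some color to its target, so 65 + 1 = 66.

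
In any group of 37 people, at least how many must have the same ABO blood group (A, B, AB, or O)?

10

There are 4 ABO blood groups, which serve as the pigeonholes.
If each of the 4 ABO blood groups held at most 9, the total would be at most 4 × 9 = 36 < 37, a contradiction.
So at least one holds ⌈37/4⌉ = 10.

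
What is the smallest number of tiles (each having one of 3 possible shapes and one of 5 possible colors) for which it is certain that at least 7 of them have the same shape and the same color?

There are 3 × 5 = 15 (shape, color) combinations acting as pigeonholes.
With 15 × 6 = 90 tiles we could place exactly 6 in each, with no (shape, color) pair reaching 7.
One more forces some (shape, color) pair to hold 7, so 90 + 1 = 91.

91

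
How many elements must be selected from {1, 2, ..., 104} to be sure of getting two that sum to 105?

53

Partition {1, …, 104} into 52 pairs: {1,104}, {2,103}, …, {52,53}.
Choosing 52 integers — say the integers 1 through 52 — takes one from each pair and avoids the property.
Choosing 53 forces two into the same pair by pigeonhole, and those sum to 105. So 53.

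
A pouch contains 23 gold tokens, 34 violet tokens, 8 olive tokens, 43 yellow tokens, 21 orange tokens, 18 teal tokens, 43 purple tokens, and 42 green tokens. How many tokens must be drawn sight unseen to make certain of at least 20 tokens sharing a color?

In the worst case we take at most 19 of each color, but all 8 olive and all 18 teal (fewer than 19), giving 19 + 19 + 8 + 19 + 19 + 18 + 19 + 19 = 140.
One more token then forces some color to 20, so 140 + 1 = 141.

141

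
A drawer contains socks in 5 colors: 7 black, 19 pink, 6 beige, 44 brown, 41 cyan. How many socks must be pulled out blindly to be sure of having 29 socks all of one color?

In the worst case we take at most 28 of each color, but all 7 black, all 19 pink, and all 6 beige (fewer than 28), giving 7 + 19 + 6 + 28 + 28 = 88.
One more sock then forces some color to 29, so 88 + 1 = 89.

89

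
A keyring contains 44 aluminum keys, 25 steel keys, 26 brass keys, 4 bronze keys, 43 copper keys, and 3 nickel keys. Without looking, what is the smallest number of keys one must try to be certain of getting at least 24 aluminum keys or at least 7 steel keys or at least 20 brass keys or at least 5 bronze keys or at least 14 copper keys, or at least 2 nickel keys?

The worst case stops just short of every target: 23 aluminum, 6 steel, 19 brass, 4 bronze, 13 copper, 1 nickel — 23 + 6 + 19 + 4 + 13 + 1 = 66 keys.
One more key must push some type to its target, so 66 + 1 = 67.

67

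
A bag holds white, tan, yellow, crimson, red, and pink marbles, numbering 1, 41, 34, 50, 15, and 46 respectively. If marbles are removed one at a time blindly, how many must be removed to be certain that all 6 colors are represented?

The hardest color to obtain is white: we could draw every other marble first — 187 − 1 = 186 marbles — without a single white one.
The next draw must be white, so 186 + 1 = 187.

187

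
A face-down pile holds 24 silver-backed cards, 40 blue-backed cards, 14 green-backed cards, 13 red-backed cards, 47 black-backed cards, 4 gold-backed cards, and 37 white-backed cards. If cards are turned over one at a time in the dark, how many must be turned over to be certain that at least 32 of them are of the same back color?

149

Treat the 7 back colors as pigeonholes.
In the worst case we take at most 31 of each back color, but all 24 silver-backed, all 14 green-backed, all 13 red-backed, and all 4 gold-backed (fewer than 31), giving 24 + 31 + 14 + 13 + 31 + 4 + 31 = 148.
One more card then forces some back color to 32, so 148 + 1 = 149.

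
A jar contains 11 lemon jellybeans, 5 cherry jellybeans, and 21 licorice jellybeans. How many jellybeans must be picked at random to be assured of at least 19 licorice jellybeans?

To avoid licorice jellybeans as long as possible, exhaust the other 2 flavors first.
The worst case draws every non-licorice jellybean first: 11 + 5 = 16.
The next 19 draws are then forced to be licorice, giving 16 + 19 = 35.

35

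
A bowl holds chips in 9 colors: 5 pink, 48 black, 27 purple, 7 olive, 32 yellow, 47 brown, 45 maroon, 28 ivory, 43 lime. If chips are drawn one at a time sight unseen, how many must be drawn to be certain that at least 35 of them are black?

269

The worst case draws every non-black chip first: 5 + 27 + 7 + 32 + 47 + 45 + 28 + 43 = 234.
The next 35 draws are then forced to be black, giving 234 + 35 = 269.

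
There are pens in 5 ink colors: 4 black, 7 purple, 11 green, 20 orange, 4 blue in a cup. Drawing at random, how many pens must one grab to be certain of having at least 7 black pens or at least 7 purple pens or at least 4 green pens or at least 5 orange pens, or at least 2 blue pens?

19

The worst case stops just short of every target: all 4 black, 6 purple, 3 green, 4 orange, 1 blue — 4 + 6 + 3 + 4 + 1 = 18 pens.
One more pen must push some ink color to its target, so 18 + 1 = 19.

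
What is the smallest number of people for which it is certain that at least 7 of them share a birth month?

There are 12 months of the year acting as pigeonholes.
With 12 × 6 = 72 people we could place exactly 6 in each, with no class reaching 7.
One more forces some class to hold 7, so 72 + 1 = 73.

73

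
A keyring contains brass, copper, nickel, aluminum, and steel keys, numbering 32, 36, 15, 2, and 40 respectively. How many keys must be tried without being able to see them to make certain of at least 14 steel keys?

99

To avoid steel keys as long as possible, exhaust the other 4 types first.
The worst case draws every non-steel key first: 32 + 36 + 15 + 2 = 85.
The next 14 draws are then forced to be steel, giving 85 + 14 = 99.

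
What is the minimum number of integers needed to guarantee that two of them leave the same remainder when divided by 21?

There are 21 residue classes modulo 21 acting as pigeonholes.
With 21 integers we could place one in each, avoiding any repeat.
One more forces some class to hold 2, so 21 + 1 = 22.

22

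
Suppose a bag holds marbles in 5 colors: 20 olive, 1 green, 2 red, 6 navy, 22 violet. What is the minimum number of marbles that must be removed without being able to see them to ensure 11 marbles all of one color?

30

Treat the 5 colors as pigeonholes.
In the worst case we take at most 10 of each color, but all 1 green, all 2 red, and all 6 navy (fewer than 10), giving 10 + 1 + 2 + 6 + 10 = 29.
One more marble then forces some color to 11, so 29 + 1 = 30.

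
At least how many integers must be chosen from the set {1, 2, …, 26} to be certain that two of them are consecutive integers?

14

Partition {1, …, 26} into 13 pairs: {1,2}, {3,4}, …, {25,26}.
Choosing 13 integers — say the 13 even numbers 2, 4, …, 26 — takes one from each pair and avoids the property.
Choosing 14 forces two into the same pair by pigeonhole, and those are consecutive. So 14.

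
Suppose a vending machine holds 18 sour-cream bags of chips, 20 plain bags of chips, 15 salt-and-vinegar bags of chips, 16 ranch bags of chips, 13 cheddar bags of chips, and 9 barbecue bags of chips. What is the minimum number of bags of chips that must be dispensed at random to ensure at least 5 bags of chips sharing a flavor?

Treat the 6 flavors as pigeonholes.
The worst case takes 4 bags of chips of each flavor without reaching 5 of any: 6 × 4 = 24.
The next bag of chips must bring some flavor to 5, so 24 + 1 = 25.

25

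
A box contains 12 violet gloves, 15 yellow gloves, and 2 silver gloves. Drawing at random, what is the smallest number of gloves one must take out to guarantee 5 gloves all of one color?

In the worst case we take at most 4 of each color, but all 2 silver (fewer than 4), giving 4 + 4 + 2 = 10.
One more glove then forces some color to 5, so 10 + 1 = 11.

11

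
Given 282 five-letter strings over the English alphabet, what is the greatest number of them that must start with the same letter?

11

There are 26 possible first letters, which serve as the pigeonholes.
If each of the 26 possible first letters held at most 10, the total would be at most 26 × 10 = 260 < 282, a contradiction.
So at least one holds ⌈282/26⌉ = 11.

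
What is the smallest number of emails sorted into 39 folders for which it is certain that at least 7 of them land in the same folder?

235

There are 39 folders acting as pigeonholes.
With 39 × 6 = 234 emails we could place exactly 6 in each, with no class reaching 7.
One more forces some class to hold 7, so 234 + 1 = 235.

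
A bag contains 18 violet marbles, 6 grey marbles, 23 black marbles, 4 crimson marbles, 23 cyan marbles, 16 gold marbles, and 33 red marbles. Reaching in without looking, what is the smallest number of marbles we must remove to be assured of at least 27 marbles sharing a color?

117

In the worst case we take at most 26 of each color, but all 18 violet, all 6 grey, all 23 black, all 4 crimson, all 23 cyan, and all 16 gold (fewer than 26), giving 18 + 6 + 23 + 4 + 23 + 16 + 26 = 116.
One more marble then forces some color to 27, so 116 + 1 = 117.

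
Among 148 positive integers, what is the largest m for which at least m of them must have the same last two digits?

2

If each of the 100 possible two-digit endings held at most 1, the total would be at most 100 × 1 = 100 < 148, a contradiction.
So at least one holds ⌈148/100⌉ = 2.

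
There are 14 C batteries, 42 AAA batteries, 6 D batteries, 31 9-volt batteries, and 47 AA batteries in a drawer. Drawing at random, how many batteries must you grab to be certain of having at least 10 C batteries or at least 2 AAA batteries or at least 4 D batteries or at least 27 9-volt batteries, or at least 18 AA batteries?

The worst case stops just short of every target: 9 C, 1 AAA, 3 D, 26 9-volt, 17 AA — 9 + 1 + 3 + 26 + 17 = 56 batteries.
One more battery must push some type to its target, so 56 + 1 = 57.

57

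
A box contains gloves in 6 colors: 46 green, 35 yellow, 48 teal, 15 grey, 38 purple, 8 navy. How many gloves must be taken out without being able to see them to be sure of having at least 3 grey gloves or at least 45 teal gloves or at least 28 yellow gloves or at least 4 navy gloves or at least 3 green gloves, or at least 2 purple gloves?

80

The worst case stops just short of every target: 2 green, 27 yellow, 44 teal, 2 grey, 1 purple, 3 navy — 2 + 27 + 44 + 2 + 1 + 3 = 79 gloves.
One more glove must push some color to its target, so 79 + 1 = 80.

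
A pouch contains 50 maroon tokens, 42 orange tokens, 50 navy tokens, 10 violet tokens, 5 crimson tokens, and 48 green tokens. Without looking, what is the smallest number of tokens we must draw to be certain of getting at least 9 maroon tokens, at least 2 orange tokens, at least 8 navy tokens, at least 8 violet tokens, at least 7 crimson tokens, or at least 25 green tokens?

The worst case stops just short of every target: 8 maroon, 1 orange, 7 navy, 7 violet, all 5 crimson, 24 green — 8 + 1 + 7 + 7 + 5 + 24 = 52 tokens.
One more token must push some color to its target, so 52 + 1 = 53.

53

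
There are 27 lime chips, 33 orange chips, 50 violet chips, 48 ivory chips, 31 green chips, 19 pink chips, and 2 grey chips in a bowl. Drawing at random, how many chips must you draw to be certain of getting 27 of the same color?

Treat the 7 colors as pigeonholes.
In the worst case we take at most 26 of each color, but all 19 pink and all 2 grey (fewer than 26), giving 26 + 26 + 26 + 26 + 26 + 19 + 2 = 151.
One more chip then forces some color to 27, so 151 + 1 = 152.

152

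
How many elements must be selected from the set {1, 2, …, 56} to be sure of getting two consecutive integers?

Partition {1, …, 56} into 28 pairs: {1,2}, {3,4}, …, {55,56}.
Choosing 28 integers — say the 28 even numbers 2, 4, …, 56 — takes one from each pair and avoids the property.
Choosing 29 forces two into the same pair by pigeonhole, and those are consecutive. So 29.

29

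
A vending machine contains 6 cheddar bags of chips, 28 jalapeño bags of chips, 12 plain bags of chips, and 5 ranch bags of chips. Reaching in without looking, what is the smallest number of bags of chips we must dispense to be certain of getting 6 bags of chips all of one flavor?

Treat the 4 flavors as pigeonholes.
The worst case takes 5 bags of chips of each flavor without reaching 6 of any: 4 × 5 = 20.
The next bag of chips must bring some flavor to 6, so 20 + 1 = 21.

21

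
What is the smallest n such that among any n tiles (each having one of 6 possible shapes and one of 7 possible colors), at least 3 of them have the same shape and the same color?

85

There are 6 × 7 = 42 (shape, color) combinations acting as pigeonholes.
With 42 × 2 = 84 tiles we could place exactly 2 in each, with no (shape, color) pair reaching 3.
One more forces some (shape, color) pair to hold 3, so 84 + 1 = 85.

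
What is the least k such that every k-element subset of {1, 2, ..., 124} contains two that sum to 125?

Partition {1, …, 124} into 62 pairs: {1,124}, {2,123}, …, {62,63}.
Choosing 62 integers — say the integers 1 through 62 — takes one from each pair and avoids the property.
Choosing 63 forces two into the same pair by pigeonhole, and those sum to 125. So 63.

63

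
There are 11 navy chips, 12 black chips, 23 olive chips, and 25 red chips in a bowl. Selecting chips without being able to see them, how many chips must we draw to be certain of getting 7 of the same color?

Treat the 4 colors as pigeonholes.
The worst case takes 6 chips of each color without reaching 7 of any: 4 × 6 = 24.
The next chip must bring some color to 7, so 24 + 1 = 25.

25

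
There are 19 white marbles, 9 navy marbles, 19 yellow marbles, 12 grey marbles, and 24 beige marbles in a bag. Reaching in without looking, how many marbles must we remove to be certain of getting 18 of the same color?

In the worst case we take at most 17 of each color, but all 9 navy and all 12 grey (fewer than 17), giving 17 + 9 + 17 + 12 + 17 = 72.
One more marble then forces some color to 18, so 72 + 1 = 73.

73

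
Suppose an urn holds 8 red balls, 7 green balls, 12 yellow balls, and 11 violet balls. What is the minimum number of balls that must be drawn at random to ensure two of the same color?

5

The worst case takes 1 ball of each color without reaching 2 of any: 4 × 1 = 4.
The next ball must bring some color to 2, so 4 + 1 = 5.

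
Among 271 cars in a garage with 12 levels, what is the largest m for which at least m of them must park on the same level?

23

The 271 cars fall into 12 levels.
If each of the 12 levels held at most 22, the total would be at most 12 × 22 = 264 < 271, a contradiction.
So at least one holds ⌈271/12⌉ = 23.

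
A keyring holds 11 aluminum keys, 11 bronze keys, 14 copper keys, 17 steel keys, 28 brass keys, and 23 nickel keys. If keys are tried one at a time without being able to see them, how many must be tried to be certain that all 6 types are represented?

94

The hardest type to obtain is aluminum: we could draw every other key first — 104 − 11 = 93 keys — without a single aluminum one.
The next draw must be aluminum, so 93 + 1 = 94.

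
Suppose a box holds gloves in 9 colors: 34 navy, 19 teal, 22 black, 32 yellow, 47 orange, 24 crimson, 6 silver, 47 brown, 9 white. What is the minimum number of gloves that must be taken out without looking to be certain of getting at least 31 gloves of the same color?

201

In the worst case we take at most 30 of each color, but all 19 teal, all 22 black, all 24 crimson, all 6 silver, and all 9 white (fewer than 30), giving 30 + 19 + 22 + 30 + 30 + 24 + 6 + 30 + 9 = 200.
One more glove then forces some color to 31, so 200 + 1 = 201.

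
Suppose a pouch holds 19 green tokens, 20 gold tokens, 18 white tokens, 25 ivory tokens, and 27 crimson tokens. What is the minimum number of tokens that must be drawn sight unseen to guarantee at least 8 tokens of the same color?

36

The worst case takes 7 tokens of each color without reaching 8 of any: 5 × 7 = 35.
The next token must bring some color to 8, so 35 + 1 = 36.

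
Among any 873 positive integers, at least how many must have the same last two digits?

The 873 positive integers fall into 100 possible two-digit endings.
If each of the 100 possible two-digit endings held at most 8, the total would be at most 100 × 8 = 800 < 873, a contradiction.
So at least one holds ⌈873/100⌉ = 9.

9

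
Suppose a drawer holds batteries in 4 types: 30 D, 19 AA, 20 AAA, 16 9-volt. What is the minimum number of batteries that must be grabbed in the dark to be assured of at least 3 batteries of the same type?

The worst case takes 2 batteries of each type without reaching 3 of any: 4 × 2 = 8.
The next battery must bring some type to 3, so 8 + 1 = 9.

9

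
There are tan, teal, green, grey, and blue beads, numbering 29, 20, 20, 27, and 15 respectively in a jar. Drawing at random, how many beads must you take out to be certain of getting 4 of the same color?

The worst case takes 3 beads of each color without reaching 4 of any: 5 × 3 = 15.
The next bead must bring some color to 4, so 15 + 1 = 16.

16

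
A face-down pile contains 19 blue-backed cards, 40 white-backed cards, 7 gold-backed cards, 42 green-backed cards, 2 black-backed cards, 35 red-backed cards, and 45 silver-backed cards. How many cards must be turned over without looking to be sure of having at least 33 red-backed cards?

188

To avoid red-backed cards as long as possible, exhaust the other 6 back colors first.
The worst case draws every non-red-backed card first: 19 + 40 + 7 + 42 + 2 + 45 = 155.
The next 33 draws are then forced to be red-backed, giving 155 + 33 = 188.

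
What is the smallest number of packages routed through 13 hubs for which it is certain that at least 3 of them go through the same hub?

There are 13 hubs acting as pigeonholes.
With 13 × 2 = 26 packages we could place exactly 2 in each, with no class reaching 3.
One more forces some class to hold 3, so 26 + 1 = 27.

27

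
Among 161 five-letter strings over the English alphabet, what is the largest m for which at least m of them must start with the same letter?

There are 26 possible first letters, which serve as the pigeonholes.
If each of the 26 possible first letters held at most 6, the total would be at most 26 × 6 = 156 < 161, a contradiction.
So at least one holds ⌈161/26⌉ = 7.

7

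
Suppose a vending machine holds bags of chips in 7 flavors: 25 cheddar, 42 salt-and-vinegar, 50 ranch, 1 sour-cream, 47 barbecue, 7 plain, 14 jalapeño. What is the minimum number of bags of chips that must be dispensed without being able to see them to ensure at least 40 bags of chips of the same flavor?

Treat the 7 flavors as pigeonholes.
In the worst case we take at most 39 of each flavor, but all 25 cheddar, all 1 sour-cream, all 7 plain, and all 14 jalapeño (fewer than 39), giving 25 + 39 + 39 + 1 + 39 + 7 + 14 = 164.
One more bag of chips then forces some flavor to 40, so 164 + 1 = 165.

165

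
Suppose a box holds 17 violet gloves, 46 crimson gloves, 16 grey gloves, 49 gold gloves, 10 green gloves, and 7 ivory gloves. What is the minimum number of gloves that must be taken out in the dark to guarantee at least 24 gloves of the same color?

97

Treat the 6 colors as pigeonholes.
In the worst case we take at most 23 of each color, but all 17 violet, all 16 grey, all 10 green, and all 7 ivory (fewer than 23), giving 17 + 23 + 16 + 23 + 10 + 7 = 96.
One more glove then forces some color to 24, so 96 + 1 = 97.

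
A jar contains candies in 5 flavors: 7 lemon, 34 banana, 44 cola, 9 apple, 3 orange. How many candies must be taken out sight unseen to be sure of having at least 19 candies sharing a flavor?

56

In the worst case we take at most 18 of each flavor, but all 7 lemon, all 9 apple, and all 3 orange (fewer than 18), giving 7 + 18 + 18 + 9 + 3 = 55.
One more candy then forces some flavor to 19, so 55 + 1 = 56.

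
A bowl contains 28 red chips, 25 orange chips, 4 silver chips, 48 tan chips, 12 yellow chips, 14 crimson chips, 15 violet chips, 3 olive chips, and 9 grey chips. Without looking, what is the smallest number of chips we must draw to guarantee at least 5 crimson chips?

149

The worst case draws every non-crimson chip first: 28 + 25 + 4 + 48 + 12 + 15 + 3 + 9 = 144.
The next 5 draws are then forced to be crimson, giving 144 + 5 = 149.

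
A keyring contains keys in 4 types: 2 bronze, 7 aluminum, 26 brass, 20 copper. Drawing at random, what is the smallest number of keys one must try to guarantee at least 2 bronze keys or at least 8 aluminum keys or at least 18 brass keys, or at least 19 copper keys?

The worst case stops just short of every target: 1 bronze, 7 aluminum, 17 brass, 18 copper — 1 + 7 + 17 + 18 = 43 keys.
One more key must push some type to its target, so 43 + 1 = 44.

44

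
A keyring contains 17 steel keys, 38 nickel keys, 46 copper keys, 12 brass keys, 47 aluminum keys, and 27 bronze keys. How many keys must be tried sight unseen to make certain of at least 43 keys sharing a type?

Treat the 6 types as pigeonholes.
In the worst case we take at most 42 of each type, but all 17 steel, all 38 nickel, all 12 brass, and all 27 bronze (fewer than 42), giving 17 + 38 + 42 + 12 + 42 + 27 = 178.
One more key then forces some type to 43, so 178 + 1 = 179.

179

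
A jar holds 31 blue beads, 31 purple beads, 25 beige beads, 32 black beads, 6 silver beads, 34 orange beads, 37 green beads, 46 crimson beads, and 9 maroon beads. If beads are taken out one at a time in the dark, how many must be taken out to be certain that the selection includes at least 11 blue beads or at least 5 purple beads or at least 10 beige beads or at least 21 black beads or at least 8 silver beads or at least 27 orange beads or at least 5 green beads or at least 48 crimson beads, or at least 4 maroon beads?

129

The worst case stops just short of every target: 10 blue, 4 purple, 9 beige, 20 black, all 6 silver, 26 orange, 4 green, all 46 crimson, 3 maroon — 10 + 4 + 9 + 20 + 6 + 26 + 4 + 46 + 3 = 128 beads.
One more bead must push some color to its target, so 128 + 1 = 129.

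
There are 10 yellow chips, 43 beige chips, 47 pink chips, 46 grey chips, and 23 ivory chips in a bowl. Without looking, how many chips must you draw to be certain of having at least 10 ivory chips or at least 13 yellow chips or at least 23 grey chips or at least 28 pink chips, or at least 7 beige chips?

The worst case stops just short of every target: all 10 yellow, 6 beige, 27 pink, 22 grey, 9 ivory — 10 + 6 + 27 + 22 + 9 = 74 chips.
One more chip must push some color to its target, so 74 + 1 = 75.

75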